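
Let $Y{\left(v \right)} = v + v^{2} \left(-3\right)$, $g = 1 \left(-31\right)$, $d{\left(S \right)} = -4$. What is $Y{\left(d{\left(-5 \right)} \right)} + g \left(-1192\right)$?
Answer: $36900$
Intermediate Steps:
$g = -31$
$Y{\left(v \right)} = v - 3 v^{2}$
$Y{\left(d{\left(-5 \right)} \right)} + g \left(-1192\right) = - 4 \left(1 - -12\right) - -36952 = - 4 \left(1 + 12\right) + 36952 = \left(-4\right) 13 + 36952 = -52 + 36952 = 36900$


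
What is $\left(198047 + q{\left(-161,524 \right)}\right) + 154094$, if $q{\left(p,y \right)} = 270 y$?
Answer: $493621$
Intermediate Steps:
$\left(198047 + q{\left(-161,524 \right)}\right) + 154094 = \left(198047 + 270 \cdot 524\right) + 154094 = \left(198047 + 141480\right) + 154094 = 339527 + 154094 = 493621$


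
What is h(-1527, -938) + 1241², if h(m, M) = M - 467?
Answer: 1538676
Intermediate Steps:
h(m, M) = -467 + M
h(-1527, -938) + 1241² = (-467 - 938) + 1241² = -1405 + 1540081 = 1538676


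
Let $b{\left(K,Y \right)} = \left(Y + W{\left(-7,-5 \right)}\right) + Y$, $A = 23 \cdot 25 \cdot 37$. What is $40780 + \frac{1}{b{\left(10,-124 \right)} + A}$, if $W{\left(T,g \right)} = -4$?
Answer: $\frac{857317941}{21023} \approx 40780.0$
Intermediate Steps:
$A = 21275$ ($A = 575 \cdot 37 = 21275$)
$b{\left(K,Y \right)} = -4 + 2 Y$ ($b{\left(K,Y \right)} = \left(Y - 4\right) + Y = \left(-4 + Y\right) + Y = -4 + 2 Y$)
$40780 + \frac{1}{b{\left(10,-124 \right)} + A} = 40780 + \frac{1}{\left(-4 + 2 \left(-124\right)\right) + 21275} = 40780 + \frac{1}{\left(-4 - 248\right) + 21275} = 40780 + \frac{1}{-252 + 21275} = 40780 + \frac{1}{21023} = \frac{857317941}{21023}$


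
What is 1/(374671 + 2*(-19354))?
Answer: 1/335963 ≈ 2.9765e-6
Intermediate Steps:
1/(374671 + 2*(-19354)) = 1/(374671 - 38708) = 1/335963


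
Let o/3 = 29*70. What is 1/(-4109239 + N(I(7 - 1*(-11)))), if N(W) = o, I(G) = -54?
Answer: -1/4103149 ≈ -2.4372e-7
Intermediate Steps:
o = 6090 (o = 3*(29*70) = 3*2030 = 6090)
N(W) = 6090
1/(-4109239 + N(I(7 - 1*(-11)))) = 1/(-4109239 + 6090) = 1/(-4103149) = -1/4103149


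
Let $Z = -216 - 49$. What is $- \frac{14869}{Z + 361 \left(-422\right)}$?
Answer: $\frac{14869}{152607} \approx 0.097433$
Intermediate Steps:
$Z = -265$
$- \frac{14869}{Z + 361 \left(-422\right)} = - \frac{14869}{-265 + 361 \left(-422\right)} = - \frac{14869}{-265 - 152342} = - \frac{14869}{-152607} = \left(-14869\right) \left(- \frac{1}{152607}\right) = \frac{14869}{152607}$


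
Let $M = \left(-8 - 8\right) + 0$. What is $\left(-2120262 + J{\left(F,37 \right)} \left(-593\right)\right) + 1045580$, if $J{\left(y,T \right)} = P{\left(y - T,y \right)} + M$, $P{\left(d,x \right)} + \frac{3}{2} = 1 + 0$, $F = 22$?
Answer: $- \frac{2129795}{2} \approx -1.0649 \cdot 10^{6}$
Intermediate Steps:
$P{\left(d,x \right)} = - \frac{1}{2}$ ($P{\left(d,x \right)} = - \frac{3}{2} + \left(1 + 0\right) = - \frac{3}{2} + 1 = - \frac{1}{2}$)
$M = -16$ ($M = -16 + 0 = -16$)
$J{\left(y,T \right)} = - \frac{33}{2}$ ($J{\left(y,T \right)} = - \frac{1}{2} - 16 = - \frac{33}{2}$)
$\left(-2120262 + J{\left(F,37 \right)} \left(-593\right)\right) + 1045580 = \left(-2120262 - - \frac{19569}{2}\right) + 1045580 = \left(-2120262 + \frac{19569}{2}\right) + 1045580 = - \frac{4220955}{2} + 1045580 = - \frac{2129795}{2}$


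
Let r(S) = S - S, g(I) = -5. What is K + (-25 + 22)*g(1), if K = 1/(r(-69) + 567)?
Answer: 8506/567 ≈ 15.002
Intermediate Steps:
r(S) = 0
K = 1/567 (K = 1/(0 + 567) = 1/567 ≈ 0.0017637)
K + (-25 + 22)*g(1) = 1/567 + (-25 + 22)*(-5) = 1/567 - 3*(-5) = 1/567 + 15 = 8506/567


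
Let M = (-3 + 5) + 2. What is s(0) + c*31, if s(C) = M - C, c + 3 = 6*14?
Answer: 2515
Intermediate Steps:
c = 81 (c = -3 + 6*14 = -3 + 84 = 81)
M = 4 (M = 2 + 2 = 4)
s(C) = 4 - C
s(0) + c*31 = (4 - 1*0) + 81*31 = (4 + 0) + 2511 = 4 + 2511 = 2515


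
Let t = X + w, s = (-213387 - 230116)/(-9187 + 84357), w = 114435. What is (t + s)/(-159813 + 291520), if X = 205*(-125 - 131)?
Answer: 619491/1317070 ≈ 0.47036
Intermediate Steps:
X = -52480 (X = 205*(-256) = -52480)
s = -59/10 (s = -443503/75170 = -443503*1/75170 = -59/10 ≈ -5.9000)
t = 61955 (t = -52480 + 114435 = 61955)
(t + s)/(-159813 + 291520) = (61955 - 59/10)/(-159813 + 291520) = (619491/10)/131707 = (619491/10)*(1/131707) = 619491/1317070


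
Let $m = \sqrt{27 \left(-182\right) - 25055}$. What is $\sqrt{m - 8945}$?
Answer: $\sqrt{-8945 + i \sqrt{29969}} \approx 0.9152 + 94.582 i$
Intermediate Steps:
$m = i \sqrt{29969}$ ($m = \sqrt{-4914 - 25055} = \sqrt{-29969} = i \sqrt{29969} \approx 173.12 i$)
$\sqrt{m - 8945} = \sqrt{i \sqrt{29969} - 8945} = \sqrt{-8945 + i \sqrt{29969}}$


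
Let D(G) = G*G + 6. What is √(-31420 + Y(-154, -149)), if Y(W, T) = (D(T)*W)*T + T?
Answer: √509530253 ≈ 22573.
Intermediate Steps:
D(G) = 6 + G² (D(G) = G² + 6 = 6 + G²)
Y(W, T) = T + T*W*(6 + T²) (Y(W, T) = ((6 + T²)*W)*T + T = (W*(6 + T²))*T + T = T*W*(6 + T²) + T = T + T*W*(6 + T²))
√(-31420 + Y(-154, -149)) = √(-31420 - 149*(1 - 154*(6 + (-149)²))) = √(-31420 - 149*(1 - 154*(6 + 22201))) = √(-31420 - 149*(1 - 154*22207)) = √(-31420 - 149*(1 - 3419878)) = √(-31420 - 149*(-3419877)) = √(-31420 + 509561673) = √509530253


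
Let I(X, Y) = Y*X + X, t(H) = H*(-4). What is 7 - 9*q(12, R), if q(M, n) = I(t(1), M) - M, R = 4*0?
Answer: 583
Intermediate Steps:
R = 0
t(H) = -4*H
I(X, Y) = X + X*Y (I(X, Y) = X*Y + X = X + X*Y)
q(M, n) = -4 - 5*M (q(M, n) = (-4*1)*(1 + M) - M = -4*(1 + M) - M = (-4 - 4*M) - M = -4 - 5*M)
7 - 9*q(12, R) = 7 - 9*(-4 - 5*12) = 7 - 9*(-4 - 60) = 7 - 9*(-64) = 7 + 576 = 583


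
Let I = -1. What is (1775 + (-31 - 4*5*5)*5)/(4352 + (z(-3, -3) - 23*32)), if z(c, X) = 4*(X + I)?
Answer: 14/45 ≈ 0.31111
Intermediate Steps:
z(c, X) = -4 + 4*X (z(c, X) = 4*(X - 1) = 4*(-1 + X) = -4 + 4*X)
(1775 + (-31 - 4*5*5)*5)/(4352 + (z(-3, -3) - 23*32)) = (1775 + (-31 - 4*5*5)*5)/(4352 + ((-4 + 4*(-3)) - 23*32)) = (1775 + (-31 - 20*5)*5)/(4352 + ((-4 - 12) - 736)) = (1775 + (-31 - 100)*5)/(4352 + (-16 - 736)) = (1775 - 131*5)/(4352 - 752) = (1775 - 655)/3600 = 1120*(1/3600) = 14/45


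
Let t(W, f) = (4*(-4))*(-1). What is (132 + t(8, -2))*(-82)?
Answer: -12136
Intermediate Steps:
t(W, f) = 16 (t(W, f) = -16*(-1) = 16)
(132 + t(8, -2))*(-82) = (132 + 16)*(-82) = 148*(-82) = -12136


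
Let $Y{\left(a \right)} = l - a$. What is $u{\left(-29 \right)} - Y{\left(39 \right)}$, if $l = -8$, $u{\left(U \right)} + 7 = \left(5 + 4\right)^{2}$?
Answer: $121$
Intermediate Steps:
$u{\left(U \right)} = 74$ ($u{\left(U \right)} = -7 + \left(5 + 4\right)^{2} = -7 + 9^{2} = -7 + 81 = 74$)
$Y{\left(a \right)} = -8 - a$
$u{\left(-29 \right)} - Y{\left(39 \right)} = 74 - \left(-8 - 39\right) = 74 - -47 = 74 + 47 = 121$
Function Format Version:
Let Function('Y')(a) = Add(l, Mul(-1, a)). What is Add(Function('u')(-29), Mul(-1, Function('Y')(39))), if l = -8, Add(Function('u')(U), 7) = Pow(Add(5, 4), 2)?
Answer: 121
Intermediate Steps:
Function('u')(U) = 74 (Function('u')(U) = Add(-7, Pow(Add(5, 4), 2)) = Add(-7, Pow(9, 2)) = Add(-7, 81) = 74)
Function('Y')(a) = Add(-8, Mul(-1, a))
Add(Function('u')(-29), Mul(-1, Function('Y')(39))) = Add(74, Mul(-1, Add(-8, Mul(-1, 39)))) = Add(74, Mul(-1, Add(-8, -39))) = Add(74, Mul(-1, -47)) = Add(74, 47) = 121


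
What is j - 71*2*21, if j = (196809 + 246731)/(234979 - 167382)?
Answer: -201130714/67597 ≈ -2975.4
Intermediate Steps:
j = 443540/67597 ≈ 6.5615
j - 71*2*21 = 443540/67597 - 71*2*21 = 443540/67597 - 142*21 = 443540/67597 - 1*2982 = 443540/67597 - 2982 = -201130714/67597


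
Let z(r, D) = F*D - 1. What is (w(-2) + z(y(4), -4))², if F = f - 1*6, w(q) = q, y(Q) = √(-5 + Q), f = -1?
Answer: 625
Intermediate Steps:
F = -7 (F = -1 - 1*6 = -1 - 6 = -7)
z(r, D) = -1 - 7*D (z(r, D) = -7*D - 1 = -1 - 7*D)
(w(-2) + z(y(4), -4))² = (-2 + (-1 - 7*(-4)))² = (-2 + (-1 + 28))² = (-2 + 27)² = 25² = 625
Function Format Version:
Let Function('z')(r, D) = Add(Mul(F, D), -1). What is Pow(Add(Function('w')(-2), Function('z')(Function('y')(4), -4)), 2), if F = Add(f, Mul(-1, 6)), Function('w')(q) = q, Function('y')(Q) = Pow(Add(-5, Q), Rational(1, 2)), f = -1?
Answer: 625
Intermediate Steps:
F = -7 (F = Add(-1, Mul(-1, 6)) = Add(-1, -6) = -7)
Function('z')(r, D) = Add(-1, Mul(-7, D)) (Function('z')(r, D) = Add(Mul(-7, D), -1) = Add(-1, Mul(-7, D)))
Pow(Add(Function('w')(-2), Function('z')(Function('y')(4), -4)), 2) = Pow(Add(-2, Add(-1, Mul(-7, -4))), 2) = Pow(Add(-2, Add(-1, 28)), 2) = Pow(Add(-2, 27), 2) = Pow(25, 2) = 625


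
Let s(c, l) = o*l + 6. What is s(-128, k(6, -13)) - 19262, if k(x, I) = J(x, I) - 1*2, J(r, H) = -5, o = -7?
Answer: -19207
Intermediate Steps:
k(x, I) = -7 (k(x, I) = -5 - 1*2 = -5 - 2 = -7)
s(c, l) = 6 - 7*l (s(c, l) = -7*l + 6 = 6 - 7*l)
s(-128, k(6, -13)) - 19262 = (6 - 7*(-7)) - 19262 = (6 + 49) - 19262 = 55 - 19262 = -19207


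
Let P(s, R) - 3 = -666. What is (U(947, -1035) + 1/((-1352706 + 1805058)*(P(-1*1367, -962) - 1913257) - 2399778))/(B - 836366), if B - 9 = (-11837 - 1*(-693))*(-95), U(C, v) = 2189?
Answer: 1895166019823801/192480125639692614 ≈ 0.0098460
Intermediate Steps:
B = 1058689 (B = 9 + (-11837 - 1*(-693))*(-95) = 9 + (-11837 + 693)*(-95) = 9 - 11144*(-95) = 9 + 1058680 = 1058689)
P(s, R) = -663 (P(s, R) = 3 - 666 = -663)
(U(947, -1035) + 1/((-1352706 + 1805058)*(P(-1*1367, -962) - 1913257) - 2399778))/(B - 836366) = (2189 + 1/((-1352706 + 1805058)*(-663 - 1913257) - 2399778))/(1058689 - 836366) = (2189 + 1/(452352*(-1913920) - 2399778))/222323 = (2189 + 1/(-865765539840 - 2399778))*(1/222323) = (2189 + 1/(-865767939618))*(1/222323) = (2189 - 1/865767939618)*(1/222323) = (1895166019823801/865767939618)*(1/222323) = 1895166019823801/192480125639692614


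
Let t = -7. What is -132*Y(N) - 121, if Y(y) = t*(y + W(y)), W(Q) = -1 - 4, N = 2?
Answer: -2893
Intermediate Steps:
W(Q) = -5
Y(y) = 35 - 7*y (Y(y) = -7*(y - 5) = -7*(-5 + y) = 35 - 7*y)
-132*Y(N) - 121 = -132*(35 - 7*2) - 121 = -132*(35 - 14) - 121 = -132*21 - 121 = -2772 - 121 = -2893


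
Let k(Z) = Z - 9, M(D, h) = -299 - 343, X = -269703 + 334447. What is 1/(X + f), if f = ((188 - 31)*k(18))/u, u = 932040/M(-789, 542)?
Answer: 17260/1117464641 ≈ 1.5446e-5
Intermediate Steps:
X = 64744
M(D, h) = -642
k(Z) = -9 + Z
u = -155340/107 (u = 932040/(-642) = 932040*(-1/642) = -155340/107 ≈ -1451.8)
f = -16799/17260 (f = ((188 - 31)*(-9 + 18))/(-155340/107) = (157*9)*(-107/155340) = 1413*(-107/155340) = -16799/17260 ≈ -0.97329)
1/(X + f) = 1/(64744 - 16799/17260) = 1/(1117464641/17260) = 17260/1117464641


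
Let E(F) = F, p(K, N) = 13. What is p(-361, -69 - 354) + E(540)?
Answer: 553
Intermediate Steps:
p(-361, -69 - 354) + E(540) = 13 + 540 = 553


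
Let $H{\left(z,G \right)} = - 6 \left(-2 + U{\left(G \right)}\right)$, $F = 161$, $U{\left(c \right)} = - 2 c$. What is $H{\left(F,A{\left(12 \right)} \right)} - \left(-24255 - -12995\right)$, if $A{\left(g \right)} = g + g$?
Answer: $11560$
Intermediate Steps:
$A{\left(g \right)} = 2 g$
$H{\left(z,G \right)} = 12 + 12 G$ ($H{\left(z,G \right)} = - 6 \left(-2 - 2 G\right) = 12 + 12 G$)
$H{\left(F,A{\left(12 \right)} \right)} - \left(-24255 - -12995\right) = \left(12 + 12 \cdot 2 \cdot 12\right) - \left(-24255 - -12995\right) = \left(12 + 12 \cdot 24\right) - \left(-24255 + 12995\right) = \left(12 + 288\right) - -11260 = 300 + 11260 = 11560$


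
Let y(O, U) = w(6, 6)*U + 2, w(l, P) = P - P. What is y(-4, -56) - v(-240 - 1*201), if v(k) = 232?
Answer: -230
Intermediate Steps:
w(l, P) = 0
y(O, U) = 2 (y(O, U) = 0*U + 2 = 0 + 2 = 2)
y(-4, -56) - v(-240 - 1*201) = 2 - 1*232 = 2 - 232 = -230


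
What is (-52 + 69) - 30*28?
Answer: -823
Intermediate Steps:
(-52 + 69) - 30*28 = 17 - 840 = -823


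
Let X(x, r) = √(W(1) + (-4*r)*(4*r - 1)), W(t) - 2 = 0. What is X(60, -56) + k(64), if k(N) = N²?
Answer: 4096 + I*√50398 ≈ 4096.0 + 224.49*I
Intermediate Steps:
W(t) = 2 (W(t) = 2 + 0 = 2)
X(x, r) = √(2 - 4*r*(-1 + 4*r)) (X(x, r) = √(2 + (-4*r)*(4*r - 1)) = √(2 + (-4*r)*(-1 + 4*r)) = √(2 - 4*r*(-1 + 4*r)))
X(60, -56) + k(64) = √(2 - 16*(-56)² + 4*(-56)) + 64² = √(2 - 16*3136 - 224) + 4096 = √(2 - 50176 - 224) + 4096 = √(-50398) + 4096 = I*√50398 + 4096 = 4096 + I*√50398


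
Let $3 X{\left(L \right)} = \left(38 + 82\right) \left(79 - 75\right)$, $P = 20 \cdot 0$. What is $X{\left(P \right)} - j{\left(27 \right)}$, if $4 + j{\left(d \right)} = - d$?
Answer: $191$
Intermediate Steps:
$j{\left(d \right)} = -4 - d$
$P = 0$
$X{\left(L \right)} = 160$ ($X{\left(L \right)} = \frac{\left(38 + 82\right) \left(79 - 75\right)}{3} = \frac{120 \cdot 4}{3} = \frac{1}{3} \cdot 480 = 160$)
$X{\left(P \right)} - j{\left(27 \right)} = 160 - \left(-4 - 27\right) = 160 - -31 = 160 + 31 = 191$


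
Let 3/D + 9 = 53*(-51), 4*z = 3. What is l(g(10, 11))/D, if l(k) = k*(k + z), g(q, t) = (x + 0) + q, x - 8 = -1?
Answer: -272782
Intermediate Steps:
x = 7 (x = 8 - 1 = 7)
g(q, t) = 7 + q (g(q, t) = (7 + 0) + q = 7 + q)
z = 3/4 (z = (1/4)*3 = 3/4 ≈ 0.75000)
D = -1/904 (D = 3/(-9 + 53*(-51)) = 3/(-9 - 2703) = 3/(-2712) = 3*(-1/2712) = -1/904 ≈ -0.0011062)
l(k) = k*(3/4 + k) (l(k) = k*(k + 3/4) = k*(3/4 + k))
l(g(10, 11))/D = ((7 + 10)*(3 + 4*(7 + 10))/4)/(-1/904) = ((1/4)*17*(3 + 4*17))*(-904) = ((1/4)*17*(3 + 68))*(-904) = ((1/4)*17*71)*(-904) = (1207/4)*(-904) = -272782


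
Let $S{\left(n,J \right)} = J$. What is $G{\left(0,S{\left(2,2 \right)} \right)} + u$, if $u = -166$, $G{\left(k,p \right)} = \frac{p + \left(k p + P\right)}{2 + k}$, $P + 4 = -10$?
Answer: $-172$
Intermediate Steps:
$P = -14$ ($P = -4 - 10 = -14$)
$G{\left(k,p \right)} = \frac{-14 + p + k p}{2 + k}$ ($G{\left(k,p \right)} = \frac{p + \left(k p - 14\right)}{2 + k} = \frac{p + \left(-14 + k p\right)}{2 + k} = \frac{-14 + p + k p}{2 + k}$)
$G{\left(0,S{\left(2,2 \right)} \right)} + u = \frac{-14 + 2 + 0 \cdot 2}{2 + 0} - 166 = \frac{-14 + 2 + 0}{2} - 166 = \frac{1}{2} \left(-12\right) - 166 = -6 - 166 = -172$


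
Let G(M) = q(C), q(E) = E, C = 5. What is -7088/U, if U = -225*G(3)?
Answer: 7088/1125 ≈ 6.3004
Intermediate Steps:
G(M) = 5
U = -1125 (U = -225*5 = -1125)
-7088/U = -7088/(-1125) = -7088*(-1/1125) = 7088/1125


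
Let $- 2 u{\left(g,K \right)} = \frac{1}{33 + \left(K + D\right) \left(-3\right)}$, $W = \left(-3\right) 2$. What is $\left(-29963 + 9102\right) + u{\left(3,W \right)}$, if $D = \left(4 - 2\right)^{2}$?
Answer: $- \frac{1627159}{78} \approx -20861.0$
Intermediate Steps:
$D = 4$ ($D = 2^{2} = 4$)
$W = -6$
$u{\left(g,K \right)} = - \frac{1}{2 \left(21 - 3 K\right)}$ ($u{\left(g,K \right)} = - \frac{1}{2 \left(33 + \left(K + 4\right) \left(-3\right)\right)} = - \frac{1}{2 \left(33 + \left(4 + K\right) \left(-3\right)\right)} = - \frac{1}{2 \left(33 - \left(12 + 3 K\right)\right)} = - \frac{1}{2 \left(21 - 3 K\right)}$)
$\left(-29963 + 9102\right) + u{\left(3,W \right)} = \left(-29963 + 9102\right) + \frac{1}{6 \left(-7 - 6\right)} = -20861 + \frac{1}{6 \left(-13\right)} = -20861 + \frac{1}{6} \left(- \frac{1}{13}\right) = -20861 - \frac{1}{78} = - \frac{1627159}{78}$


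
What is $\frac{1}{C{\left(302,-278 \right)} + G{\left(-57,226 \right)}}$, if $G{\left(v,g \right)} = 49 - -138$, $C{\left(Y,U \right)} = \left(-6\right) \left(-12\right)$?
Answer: $\frac{1}{259} \approx 0.003861$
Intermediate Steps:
$C{\left(Y,U \right)} = 72$
$G{\left(v,g \right)} = 187$ ($G{\left(v,g \right)} = 49 + 138 = 187$)
$\frac{1}{C{\left(302,-278 \right)} + G{\left(-57,226 \right)}} = \frac{1}{72 + 187} = \frac{1}{259}$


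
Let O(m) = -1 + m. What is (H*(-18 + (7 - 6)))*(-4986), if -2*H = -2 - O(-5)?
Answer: -169524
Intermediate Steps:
H = -2 (H = -(-2 - (-1 - 5))/2 = -(-2 - 1*(-6))/2 = -(-2 + 6)/2 = -½*4 = -2)
(H*(-18 + (7 - 6)))*(-4986) = -2*(-18 + (7 - 6))*(-4986) = -2*(-18 + 1)*(-4986) = -2*(-17)*(-4986) = 34*(-4986) = -169524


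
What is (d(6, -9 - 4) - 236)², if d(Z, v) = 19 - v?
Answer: 41616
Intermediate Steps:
(d(6, -9 - 4) - 236)² = ((19 - (-9 - 4)) - 236)² = ((19 - 1*(-13)) - 236)² = ((19 + 13) - 236)² = (32 - 236)² = (-204)² = 41616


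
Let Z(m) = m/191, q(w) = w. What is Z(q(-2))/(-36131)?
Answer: 2/6901021 ≈ 2.8981e-7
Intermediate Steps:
Z(m) = m/191 (Z(m) = m*(1/191) = m/191)
Z(q(-2))/(-36131) = ((1/191)*(-2))/(-36131) = -2/191*(-1/36131) = 2/6901021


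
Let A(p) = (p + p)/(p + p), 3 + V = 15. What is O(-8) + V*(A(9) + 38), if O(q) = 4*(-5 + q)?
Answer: 416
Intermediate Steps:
V = 12 (V = -3 + 15 = 12)
A(p) = 1 (A(p) = (2*p)/((2*p)) = (2*p)*(1/(2*p)) = 1)
O(q) = -20 + 4*q
O(-8) + V*(A(9) + 38) = (-20 + 4*(-8)) + 12*(1 + 38) = (-20 - 32) + 12*39 = -52 + 468 = 416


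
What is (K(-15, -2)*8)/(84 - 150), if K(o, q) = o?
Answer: 20/11 ≈ 1.8182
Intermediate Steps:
(K(-15, -2)*8)/(84 - 150) = (-15*8)/(84 - 150) = -120/(-66) = -1/66*(-120) = 20/11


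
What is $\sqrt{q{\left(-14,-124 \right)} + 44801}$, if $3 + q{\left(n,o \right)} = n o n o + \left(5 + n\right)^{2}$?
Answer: $5 \sqrt{122343} \approx 1748.9$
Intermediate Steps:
$q{\left(n,o \right)} = -3 + \left(5 + n\right)^{2} + n^{2} o^{2}$ ($q{\left(n,o \right)} = -3 + \left(n o n o + \left(5 + n\right)^{2}\right) = -3 + \left(o n^{2} o + \left(5 + n\right)^{2}\right) = -3 + \left(n^{2} o^{2} + \left(5 + n\right)^{2}\right) = -3 + \left(\left(5 + n\right)^{2} + n^{2} o^{2}\right) = -3 + \left(5 + n\right)^{2} + n^{2} o^{2}$)
$\sqrt{q{\left(-14,-124 \right)} + 44801} = \sqrt{\left(-3 + \left(5 - 14\right)^{2} + \left(-14\right)^{2} \left(-124\right)^{2}\right) + 44801} = \sqrt{\left(-3 + \left(-9\right)^{2} + 196 \cdot 15376\right) + 44801} = \sqrt{\left(-3 + 81 + 3013696\right) + 44801} = \sqrt{3013774 + 44801} = \sqrt{3058575} = 5 \sqrt{122343}$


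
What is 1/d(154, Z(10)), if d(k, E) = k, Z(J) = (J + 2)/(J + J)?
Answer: 1/154 ≈ 0.0064935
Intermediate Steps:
Z(J) = (2 + J)/(2*J) (Z(J) = (2 + J)/((2*J)) = (2 + J)*(1/(2*J)) = (2 + J)/(2*J))
1/d(154, Z(10)) = 1/154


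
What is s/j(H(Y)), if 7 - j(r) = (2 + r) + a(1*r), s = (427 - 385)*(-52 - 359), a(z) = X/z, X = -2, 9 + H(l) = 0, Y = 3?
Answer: -77679/62 ≈ -1252.9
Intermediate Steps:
H(l) = -9 (H(l) = -9 + 0 = -9)
a(z) = -2/z
s = -17262 (s = 42*(-411) = -17262)
j(r) = 5 - r + 2/r (j(r) = 7 - ((2 + r) - 2/r) = 7 - (2 + r - 2/r) = 7 + (-2 - r + 2/r) = 5 - r + 2/r)
s/j(H(Y)) = -17262/(5 - 1*(-9) + 2/(-9)) = -17262/(5 + 9 + 2*(-⅑)) = -17262/(5 + 9 - 2/9) = -17262/124/9 = -17262*9/124 = -77679/62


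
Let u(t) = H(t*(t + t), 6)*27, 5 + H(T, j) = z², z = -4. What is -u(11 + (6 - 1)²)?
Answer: -297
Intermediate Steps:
H(T, j) = 11 (H(T, j) = -5 + (-4)² = -5 + 16 = 11)
u(t) = 297 (u(t) = 11*27 = 297)
-u(11 + (6 - 1)²) = -1*297 = -297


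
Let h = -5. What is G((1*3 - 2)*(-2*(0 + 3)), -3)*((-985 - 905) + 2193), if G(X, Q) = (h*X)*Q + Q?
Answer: -28179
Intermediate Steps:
G(X, Q) = Q - 5*Q*X (G(X, Q) = (-5*X)*Q + Q = -5*Q*X + Q = Q - 5*Q*X)
G((1*3 - 2)*(-2*(0 + 3)), -3)*((-985 - 905) + 2193) = (-3*(1 - 5*(1*3 - 2)*(-2*(0 + 3))))*((-985 - 905) + 2193) = (-3*(1 - 5*(3 - 2)*(-2*3)))*(-1890 + 2193) = -3*(1 - 5*(-6))*303 = -3*(1 + 30)*303 = -3*31*303 = -93*303 = -28179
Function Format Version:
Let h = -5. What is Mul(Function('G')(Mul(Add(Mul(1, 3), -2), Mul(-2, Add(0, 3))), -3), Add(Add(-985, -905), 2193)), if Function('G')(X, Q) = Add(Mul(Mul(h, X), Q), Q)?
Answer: -28179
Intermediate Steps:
Function('G')(X, Q) = Add(Q, Mul(-5, Q, X)) (Function('G')(X, Q) = Add(Mul(Mul(-5, X), Q), Q) = Add(Mul(-5, Q, X), Q) = Add(Q, Mul(-5, Q, X)))
Mul(Function('G')(Mul(Add(Mul(1, 3), -2), Mul(-2, Add(0, 3))), -3), Add(Add(-985, -905), 2193)) = Mul(Mul(-3, Add(1, Mul(-5, Mul(Add(Mul(1, 3), -2), Mul(-2, Add(0, 3)))))), Add(Add(-985, -905), 2193)) = Mul(Mul(-3, Add(1, Mul(-5, Mul(Add(3, -2), Mul(-2, 3))))), Add(-1890, 2193)) = Mul(Mul(-3, Add(1, Mul(-5, Mul(1, -6)))), 303) = Mul(Mul(-3, Add(1, Mul(-5, -6))), 303) = Mul(Mul(-3, Add(1, 30)), 303) = Mul(Mul(-3, 31), 303) = Mul(-93, 303) = -28179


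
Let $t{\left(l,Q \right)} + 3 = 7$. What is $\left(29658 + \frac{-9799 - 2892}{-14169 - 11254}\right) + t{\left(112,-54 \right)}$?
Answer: $\frac{754109717}{25423} \approx 29663.0$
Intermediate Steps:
$t{\left(l,Q \right)} = 4$ ($t{\left(l,Q \right)} = -3 + 7 = 4$)
$\left(29658 + \frac{-9799 - 2892}{-14169 - 11254}\right) + t{\left(112,-54 \right)} = \left(29658 + \frac{-9799 - 2892}{-14169 - 11254}\right) + 4 = \left(29658 - \frac{12691}{-25423}\right) + 4 = \left(29658 - - \frac{12691}{25423}\right) + 4 = \left(29658 + \frac{12691}{25423}\right) + 4 = \frac{754008025}{25423} + 4 = \frac{754109717}{25423}$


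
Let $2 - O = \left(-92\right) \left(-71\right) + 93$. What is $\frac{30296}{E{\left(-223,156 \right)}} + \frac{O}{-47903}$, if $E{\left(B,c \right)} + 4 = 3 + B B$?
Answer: $\frac{31796747}{42537864} \approx 0.74749$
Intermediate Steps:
$O = -6623$ ($O = 2 - \left(\left(-92\right) \left(-71\right) + 93\right) = 2 - \left(6532 + 93\right) = 2 - 6625 = -6623$)
$E{\left(B,c \right)} = -1 + B^{2}$ ($E{\left(B,c \right)} = -4 + \left(3 + B B\right) = -4 + \left(3 + B^{2}\right) = -1 + B^{2}$)
$\frac{30296}{E{\left(-223,156 \right)}} + \frac{O}{-47903} = \frac{30296}{-1 + \left(-223\right)^{2}} - \frac{6623}{-47903} = \frac{30296}{-1 + 49729} - - \frac{6623}{47903} = \frac{30296}{49728} + \frac{6623}{47903} = 30296 \cdot \frac{1}{49728} + \frac{6623}{47903} = \frac{541}{888} + \frac{6623}{47903} = \frac{31796747}{42537864}$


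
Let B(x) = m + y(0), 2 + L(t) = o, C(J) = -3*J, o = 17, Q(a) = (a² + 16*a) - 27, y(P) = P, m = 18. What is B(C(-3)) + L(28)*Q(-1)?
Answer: -612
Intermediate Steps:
Q(a) = -27 + a² + 16*a
L(t) = 15 (L(t) = -2 + 17 = 15)
B(x) = 18 (B(x) = 18 + 0 = 18)
B(C(-3)) + L(28)*Q(-1) = 18 + 15*(-27 + (-1)² + 16*(-1)) = 18 + 15*(-27 + 1 - 16) = 18 + 15*(-42) = 18 - 630 = -612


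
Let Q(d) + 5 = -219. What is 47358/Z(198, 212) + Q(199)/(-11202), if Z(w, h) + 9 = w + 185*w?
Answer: 29930654/22913691 ≈ 1.3062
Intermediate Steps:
Z(w, h) = -9 + 186*w (Z(w, h) = -9 + (w + 185*w) = -9 + 186*w)
Q(d) = -224 (Q(d) = -5 - 219 = -224)
47358/Z(198, 212) + Q(199)/(-11202) = 47358/(-9 + 186*198) - 224/(-11202) = 47358/(-9 + 36828) - 224*(-1/11202) = 47358/36819 + 112/5601 = 47358*(1/36819) + 112/5601 = 5262/4091 + 112/5601 = 29930654/22913691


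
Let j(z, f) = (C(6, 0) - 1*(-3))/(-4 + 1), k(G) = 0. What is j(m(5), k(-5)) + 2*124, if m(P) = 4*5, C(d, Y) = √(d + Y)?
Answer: 247 - √6/3 ≈ 246.18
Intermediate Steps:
C(d, Y) = √(Y + d)
m(P) = 20
j(z, f) = -1 - √6/3 (j(z, f) = (√(0 + 6) - 1*(-3))/(-4 + 1) = (√6 + 3)/(-3) = (3 + √6)*(-⅓) = -1 - √6/3)
j(m(5), k(-5)) + 2*124 = (-1 - √6/3) + 2*124 = (-1 - √6/3) + 248 = 247 - √6/3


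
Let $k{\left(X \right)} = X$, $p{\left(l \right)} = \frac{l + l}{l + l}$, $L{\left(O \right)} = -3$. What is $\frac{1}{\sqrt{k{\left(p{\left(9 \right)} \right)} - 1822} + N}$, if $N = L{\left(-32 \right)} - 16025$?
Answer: $- \frac{16028}{256898605} - \frac{i \sqrt{1821}}{256898605} \approx -6.239 \cdot 10^{-5} - 1.6611 \cdot 10^{-7} i$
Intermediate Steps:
$p{\left(l \right)} = 1$ ($p{\left(l \right)} = \frac{2 l}{2 l} = 2 l \frac{1}{2 l} = 1$)
$N = -16028$ ($N = -3 - 16025 = -16028$)
$\frac{1}{\sqrt{k{\left(p{\left(9 \right)} \right)} - 1822} + N} = \frac{1}{\sqrt{1 - 1822} - 16028} = \frac{1}{\sqrt{-1821} - 16028} = \frac{1}{i \sqrt{1821} - 16028} = \frac{1}{-16028 + i \sqrt{1821}}$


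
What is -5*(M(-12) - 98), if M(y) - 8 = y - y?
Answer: 450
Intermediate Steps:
M(y) = 8 (M(y) = 8 + (y - y) = 8 + 0 = 8)
-5*(M(-12) - 98) = -5*(8 - 98) = -5*(-90) = 450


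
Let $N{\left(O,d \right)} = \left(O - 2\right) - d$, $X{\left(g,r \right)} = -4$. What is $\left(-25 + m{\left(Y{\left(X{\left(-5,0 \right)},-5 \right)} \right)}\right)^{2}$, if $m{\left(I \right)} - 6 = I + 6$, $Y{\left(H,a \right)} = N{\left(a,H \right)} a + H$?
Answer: $4$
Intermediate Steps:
$N{\left(O,d \right)} = -2 + O - d$ ($N{\left(O,d \right)} = \left(O - 2\right) - d = \left(-2 + O\right) - d = -2 + O - d$)
$Y{\left(H,a \right)} = H + a \left(-2 + a - H\right)$ ($Y{\left(H,a \right)} = \left(-2 + a - H\right) a + H = a \left(-2 + a - H\right) + H = H + a \left(-2 + a - H\right)$)
$m{\left(I \right)} = 12 + I$ ($m{\left(I \right)} = 6 + \left(I + 6\right) = 6 + \left(6 + I\right) = 12 + I$)
$\left(-25 + m{\left(Y{\left(X{\left(-5,0 \right)},-5 \right)} \right)}\right)^{2} = \left(-25 - \left(-8 - 5 \left(2 - 4 - -5\right)\right)\right)^{2} = \left(-25 - \left(-8 - 5 \left(2 - 4 + 5\right)\right)\right)^{2} = \left(-25 + \left(12 - \left(4 - 15\right)\right)\right)^{2} = \left(-25 + \left(12 + \left(-4 + 15\right)\right)\right)^{2} = \left(-25 + \left(12 + 11\right)\right)^{2} = \left(-25 + 23\right)^{2} = \left(-2\right)^{2} = 4$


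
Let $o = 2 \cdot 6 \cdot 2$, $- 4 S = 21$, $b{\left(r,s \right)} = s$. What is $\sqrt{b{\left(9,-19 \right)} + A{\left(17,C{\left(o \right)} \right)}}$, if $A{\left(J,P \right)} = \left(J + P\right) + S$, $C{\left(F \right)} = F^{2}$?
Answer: $\frac{5 \sqrt{91}}{2} \approx 23.848$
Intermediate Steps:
$S = - \frac{21}{4}$ ($S = \left(- \frac{1}{4}\right) 21 = - \frac{21}{4} \approx -5.25$)
$o = 24$ ($o = 12 \cdot 2 = 24$)
$A{\left(J,P \right)} = - \frac{21}{4} + J + P$ ($A{\left(J,P \right)} = \left(J + P\right) - \frac{21}{4} = - \frac{21}{4} + J + P$)
$\sqrt{b{\left(9,-19 \right)} + A{\left(17,C{\left(o \right)} \right)}} = \sqrt{-19 + \left(- \frac{21}{4} + 17 + 24^{2}\right)} = \sqrt{-19 + \left(- \frac{21}{4} + 17 + 576\right)} = \sqrt{-19 + \frac{2351}{4}} = \sqrt{\frac{2275}{4}} = \frac{5 \sqrt{91}}{2}$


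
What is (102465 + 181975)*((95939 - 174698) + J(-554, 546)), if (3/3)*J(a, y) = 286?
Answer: -22320860120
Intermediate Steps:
J(a, y) = 286
(102465 + 181975)*((95939 - 174698) + J(-554, 546)) = (102465 + 181975)*((95939 - 174698) + 286) = 284440*(-78759 + 286) = 284440*(-78473) = -22320860120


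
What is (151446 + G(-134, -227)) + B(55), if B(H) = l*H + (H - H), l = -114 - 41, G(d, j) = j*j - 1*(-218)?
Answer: 194668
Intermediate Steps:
G(d, j) = 218 + j**2 (G(d, j) = j**2 + 218 = 218 + j**2)
l = -155
B(H) = -155*H (B(H) = -155*H + (H - H) = -155*H + 0 = -155*H)
(151446 + G(-134, -227)) + B(55) = (151446 + (218 + (-227)**2)) - 155*55 = (151446 + (218 + 51529)) - 8525 = (151446 + 51747) - 8525 = 203193 - 8525 = 194668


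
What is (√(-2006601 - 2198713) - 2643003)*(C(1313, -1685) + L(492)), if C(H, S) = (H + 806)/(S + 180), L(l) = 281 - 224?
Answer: -221129488998/1505 + 83666*I*√4205314/1505 ≈ -1.4693e+8 + 1.14e+5*I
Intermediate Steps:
L(l) = 57
C(H, S) = (806 + H)/(180 + S)
(√(-2006601 - 2198713) - 2643003)*(C(1313, -1685) + L(492)) = (√(-2006601 - 2198713) - 2643003)*((806 + 1313)/(180 - 1685) + 57) = (√(-4205314) - 2643003)*(2119/(-1505) + 57) = (I*√4205314 - 2643003)*(-1/1505*2119 + 57) = (-2643003 + I*√4205314)*(-2119/1505 + 57) = (-2643003 + I*√4205314)*(83666/1505) = -221129488998/1505 + 83666*I*√4205314/1505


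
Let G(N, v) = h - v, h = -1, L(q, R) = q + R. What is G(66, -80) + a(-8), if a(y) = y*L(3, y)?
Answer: 119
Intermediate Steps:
L(q, R) = R + q
G(N, v) = -1 - v
a(y) = y*(3 + y) (a(y) = y*(y + 3) = y*(3 + y))
G(66, -80) + a(-8) = (-1 - 1*(-80)) - 8*(3 - 8) = (-1 + 80) - 8*(-5) = 79 + 40 = 119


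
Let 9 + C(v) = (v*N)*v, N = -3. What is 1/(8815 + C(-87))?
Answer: -1/13901 ≈ -7.1937e-5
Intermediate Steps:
C(v) = -9 - 3*v**2 (C(v) = -9 + (v*(-3))*v = -9 + (-3*v)*v = -9 - 3*v**2)
1/(8815 + C(-87)) = 1/(8815 + (-9 - 3*(-87)**2)) = 1/(8815 + (-9 - 3*7569)) = 1/(8815 + (-9 - 22707)) = 1/(8815 - 22716) = 1/(-13901) = -1/13901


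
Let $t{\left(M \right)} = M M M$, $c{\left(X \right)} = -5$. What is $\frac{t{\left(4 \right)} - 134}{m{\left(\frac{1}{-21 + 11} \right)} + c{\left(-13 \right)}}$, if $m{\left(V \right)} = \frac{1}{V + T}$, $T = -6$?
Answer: $\frac{122}{9} \approx 13.556$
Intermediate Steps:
$m{\left(V \right)} = \frac{1}{-6 + V}$ ($m{\left(V \right)} = \frac{1}{V - 6} = \frac{1}{-6 + V}$)
$t{\left(M \right)} = M^{3}$ ($t{\left(M \right)} = M^{2} M = M^{3}$)
$\frac{t{\left(4 \right)} - 134}{m{\left(\frac{1}{-21 + 11} \right)} + c{\left(-13 \right)}} = \frac{4^{3} - 134}{\frac{1}{-6 + \frac{1}{-21 + 11}} - 5} = \frac{64 - 134}{\frac{1}{-6 + \frac{1}{-10}} - 5} = - \frac{70}{\frac{1}{-6 - \frac{1}{10}} - 5} = - \frac{70}{\frac{1}{- \frac{61}{10}} - 5} = - \frac{70}{- \frac{10}{61} - 5} = - \frac{70}{- \frac{315}{61}} = \left(-70\right) \left(- \frac{61}{315}\right) = \frac{122}{9}$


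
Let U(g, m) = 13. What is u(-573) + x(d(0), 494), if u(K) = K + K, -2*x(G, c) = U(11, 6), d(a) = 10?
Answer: -2305/2 ≈ -1152.5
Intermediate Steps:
x(G, c) = -13/2 (x(G, c) = -½*13 = -13/2)
u(K) = 2*K
u(-573) + x(d(0), 494) = 2*(-573) - 13/2 = -1146 - 13/2 = -2305/2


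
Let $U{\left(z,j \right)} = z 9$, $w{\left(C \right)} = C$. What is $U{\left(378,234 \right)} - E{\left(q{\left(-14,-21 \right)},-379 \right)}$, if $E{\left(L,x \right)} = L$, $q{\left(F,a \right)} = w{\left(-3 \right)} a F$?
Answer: $4284$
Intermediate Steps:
$q{\left(F,a \right)} = - 3 F a$ ($q{\left(F,a \right)} = - 3 a F = - 3 F a$)
$U{\left(z,j \right)} = 9 z$
$U{\left(378,234 \right)} - E{\left(q{\left(-14,-21 \right)},-379 \right)} = 9 \cdot 378 - \left(-3\right) \left(-14\right) \left(-21\right) = 3402 - -882 = 3402 + 882 = 4284$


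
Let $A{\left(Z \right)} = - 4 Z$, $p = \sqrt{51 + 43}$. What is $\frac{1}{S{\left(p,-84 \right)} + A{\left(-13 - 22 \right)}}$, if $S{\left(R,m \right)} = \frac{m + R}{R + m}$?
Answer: $\frac{1}{141} \approx 0.0070922$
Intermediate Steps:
$p = \sqrt{94} \approx 9.6954$
$S{\left(R,m \right)} = 1$ ($S{\left(R,m \right)} = \frac{R + m}{R + m} = 1$)
$\frac{1}{S{\left(p,-84 \right)} + A{\left(-13 - 22 \right)}} = \frac{1}{1 - 4 \left(-13 - 22\right)} = \frac{1}{1 - -140} = \frac{1}{1 + 140} = \frac{1}{141}$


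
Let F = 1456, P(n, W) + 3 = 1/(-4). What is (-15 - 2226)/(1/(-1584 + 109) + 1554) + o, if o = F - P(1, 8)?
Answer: 13366051813/9168596 ≈ 1457.8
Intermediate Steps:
P(n, W) = -13/4 (P(n, W) = -3 + 1/(-4) = -3 - ¼ = -13/4)
o = 5837/4 (o = 1456 - 1*(-13/4) = 1456 + 13/4 = 5837/4 ≈ 1459.3)
(-15 - 2226)/(1/(-1584 + 109) + 1554) + o = (-15 - 2226)/(1/(-1584 + 109) + 1554) + 5837/4 = -2241/(1/(-1475) + 1554) + 5837/4 = -2241/(-1/1475 + 1554) + 5837/4 = -2241/2292149/1475 + 5837/4 = -2241*1475/2292149 + 5837/4 = -3305475/2292149 + 5837/4 = 13366051813/9168596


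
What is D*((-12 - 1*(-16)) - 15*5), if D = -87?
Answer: 6177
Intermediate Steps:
D*((-12 - 1*(-16)) - 15*5) = -87*((-12 - 1*(-16)) - 15*5) = -87*((-12 + 16) - 75) = -87*(4 - 75) = -87*(-71) = 6177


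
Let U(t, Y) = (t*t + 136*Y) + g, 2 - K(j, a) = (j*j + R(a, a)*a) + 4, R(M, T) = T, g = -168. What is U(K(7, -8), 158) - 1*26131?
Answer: 8414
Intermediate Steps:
K(j, a) = -2 - a² - j² (K(j, a) = 2 - ((j*j + a*a) + 4) = 2 - ((j² + a²) + 4) = 2 - ((a² + j²) + 4) = 2 - (4 + a² + j²) = 2 + (-4 - a² - j²) = -2 - a² - j²)
U(t, Y) = -168 + t² + 136*Y (U(t, Y) = (t*t + 136*Y) - 168 = (t² + 136*Y) - 168 = -168 + t² + 136*Y)
U(K(7, -8), 158) - 1*26131 = (-168 + (-2 - 1*(-8)² - 1*7²)² + 136*158) - 1*26131 = (-168 + (-2 - 1*64 - 1*49)² + 21488) - 26131 = (-168 + (-2 - 64 - 49)² + 21488) - 26131 = (-168 + (-115)² + 21488) - 26131 = (-168 + 13225 + 21488) - 26131 = 34545 - 26131 = 8414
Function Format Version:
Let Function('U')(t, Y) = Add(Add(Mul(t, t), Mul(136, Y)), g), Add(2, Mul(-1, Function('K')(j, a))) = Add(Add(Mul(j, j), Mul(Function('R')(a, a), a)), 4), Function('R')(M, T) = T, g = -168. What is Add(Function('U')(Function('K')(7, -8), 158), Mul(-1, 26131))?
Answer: 8414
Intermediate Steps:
Function('K')(j, a) = Add(-2, Mul(-1, Pow(a, 2)), Mul(-1, Pow(j, 2))) (Function('K')(j, a) = Add(2, Mul(-1, Add(Add(Mul(j, j), Mul(a, a)), 4))) = Add(2, Mul(-1, Add(Add(Pow(j, 2), Pow(a, 2)), 4))) = Add(2, Mul(-1, Add(Add(Pow(a, 2), Pow(j, 2)), 4))) = Add(2, Mul(-1, Add(4, Pow(a, 2), Pow(j, 2)))) = Add(2, Add(-4, Mul(-1, Pow(a, 2)), Mul(-1, Pow(j, 2)))) = Add(-2, Mul(-1, Pow(a, 2)), Mul(-1, Pow(j, 2))))
Function('U')(t, Y) = Add(-168, Pow(t, 2), Mul(136, Y)) (Function('U')(t, Y) = Add(Add(Mul(t, t), Mul(136, Y)), -168) = Add(Add(Pow(t, 2), Mul(136, Y)), -168) = Add(-168, Pow(t, 2), Mul(136, Y)))
Add(Function('U')(Function('K')(7, -8), 158), Mul(-1, 26131)) = Add(Add(-168, Pow(Add(-2, Mul(-1, Pow(-8, 2)), Mul(-1, Pow(7, 2))), 2), Mul(136, 158)), Mul(-1, 26131)) = Add(Add(-168, Pow(Add(-2, Mul(-1, 64), Mul(-1, 49)), 2), 21488), -26131) = Add(Add(-168, Pow(Add(-2, -64, -49), 2), 21488), -26131) = Add(Add(-168, Pow(-115, 2), 21488), -26131) = Add(Add(-168, 13225, 21488), -26131) = Add(34545, -26131) = 8414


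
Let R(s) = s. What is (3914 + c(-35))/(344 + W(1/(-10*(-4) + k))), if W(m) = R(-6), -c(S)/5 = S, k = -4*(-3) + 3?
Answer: 4089/338 ≈ 12.098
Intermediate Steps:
k = 15 (k = 12 + 3 = 15)
c(S) = -5*S
W(m) = -6
(3914 + c(-35))/(344 + W(1/(-10*(-4) + k))) = (3914 - 5*(-35))/(344 - 6) = (3914 + 175)/338 = 4089*(1/338) = 4089/338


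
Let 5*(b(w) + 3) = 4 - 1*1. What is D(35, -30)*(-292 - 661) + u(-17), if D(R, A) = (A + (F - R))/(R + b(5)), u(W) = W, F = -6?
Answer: 335544/163 ≈ 2058.6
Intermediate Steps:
b(w) = -12/5 (b(w) = -3 + (4 - 1*1)/5 = -3 + (4 - 1)/5 = -3 + (1/5)*3 = -3 + 3/5 = -12/5)
D(R, A) = (-6 + A - R)/(-12/5 + R) (D(R, A) = (A + (-6 - R))/(R - 12/5) = (-6 + A - R)/(-12/5 + R))
D(35, -30)*(-292 - 661) + u(-17) = (5*(-6 - 30 - 1*35)/(-12 + 5*35))*(-292 - 661) - 17 = (5*(-6 - 30 - 35)/(-12 + 175))*(-953) - 17 = (5*(-71)/163)*(-953) - 17 = (5*(1/163)*(-71))*(-953) - 17 = -355/163*(-953) - 17 = 338315/163 - 17 = 335544/163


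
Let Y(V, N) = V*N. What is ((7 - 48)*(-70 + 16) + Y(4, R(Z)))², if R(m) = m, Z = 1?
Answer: 4919524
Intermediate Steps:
Y(V, N) = N*V
((7 - 48)*(-70 + 16) + Y(4, R(Z)))² = ((7 - 48)*(-70 + 16) + 1*4)² = (-41*(-54) + 4)² = (2214 + 4)² = 2218² = 4919524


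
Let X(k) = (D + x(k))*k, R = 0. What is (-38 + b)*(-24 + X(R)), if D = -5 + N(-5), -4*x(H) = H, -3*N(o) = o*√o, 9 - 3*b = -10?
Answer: 760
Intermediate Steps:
b = 19/3 (b = 3 - ⅓*(-10) = 3 + 10/3 = 19/3 ≈ 6.3333)
N(o) = -o^(3/2)/3 (N(o) = -o*√o/3 = -o^(3/2)/3)
x(H) = -H/4
D = -5 + 5*I*√5/3 (D = -5 - (-5)*I*√5/3 = -5 + 5*I*√5/3 ≈ -5.0 + 3.7268*I)
X(k) = k*(-5 - k/4 + 5*I*√5/3) (X(k) = ((-5 + 5*I*√5/3) - k/4)*k = (-5 - k/4 + 5*I*√5/3)*k = k*(-5 - k/4 + 5*I*√5/3))
(-38 + b)*(-24 + X(R)) = (-38 + 19/3)*(-24 + (1/12)*0*(-60 - 3*0 + 20*I*√5)) = -95*(-24 + (1/12)*0*(-60 + 0 + 20*I*√5))/3 = -95*(-24 + (1/12)*0*(-60 + 20*I*√5))/3 = -95*(-24 + 0)/3 = -95/3*(-24) = 760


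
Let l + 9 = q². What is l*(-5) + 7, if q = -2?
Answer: 32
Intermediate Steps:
l = -5 (l = -9 + (-2)² = -9 + 4 = -5)
l*(-5) + 7 = -5*(-5) + 7 = 25 + 7 = 32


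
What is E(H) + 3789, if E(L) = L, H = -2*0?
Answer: 3789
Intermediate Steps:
H = 0
E(H) + 3789 = 0 + 3789 = 3789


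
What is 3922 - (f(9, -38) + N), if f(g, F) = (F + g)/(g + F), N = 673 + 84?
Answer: 3164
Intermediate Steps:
N = 757
f(g, F) = 1 (f(g, F) = (F + g)/(F + g) = 1)
3922 - (f(9, -38) + N) = 3922 - (1 + 757) = 3922 - 1*758 = 3922 - 758 = 3164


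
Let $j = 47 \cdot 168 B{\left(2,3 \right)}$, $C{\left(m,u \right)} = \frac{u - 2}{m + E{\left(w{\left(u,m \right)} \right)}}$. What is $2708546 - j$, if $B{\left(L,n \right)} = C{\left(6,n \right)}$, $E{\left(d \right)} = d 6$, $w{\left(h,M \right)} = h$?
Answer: $2708217$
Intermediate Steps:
$E{\left(d \right)} = 6 d$
$C{\left(m,u \right)} = \frac{-2 + u}{m + 6 u}$ ($C{\left(m,u \right)} = \frac{u - 2}{m + 6 u} = \frac{-2 + u}{m + 6 u}$)
$B{\left(L,n \right)} = \frac{-2 + n}{6 + 6 n}$
$j = 329$ ($j = 47 \cdot 168 \frac{-2 + 3}{6 \left(1 + 3\right)} = 7896 \cdot \frac{1}{6} \cdot \frac{1}{4} \cdot 1 = 7896 \cdot \frac{1}{24} = 329$)
$2708546 - j = 2708546 - 329 = 2708217$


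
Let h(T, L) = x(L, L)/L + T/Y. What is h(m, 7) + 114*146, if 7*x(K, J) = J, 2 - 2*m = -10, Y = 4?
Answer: 233039/14 ≈ 16646.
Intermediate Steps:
m = 6 (m = 1 - ½*(-10) = 1 + 5 = 6)
x(K, J) = J/7
h(T, L) = ⅐ + T/4 (h(T, L) = (L/7)/L + T/4 = ⅐ + T*(¼) = ⅐ + T/4)
h(m, 7) + 114*146 = (⅐ + (¼)*6) + 114*146 = (⅐ + 3/2) + 16644 = 23/14 + 16644 = 233039/14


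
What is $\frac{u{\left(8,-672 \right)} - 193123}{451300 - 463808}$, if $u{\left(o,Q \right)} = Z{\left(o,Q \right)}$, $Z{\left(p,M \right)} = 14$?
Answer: $\frac{193109}{12508} \approx 15.439$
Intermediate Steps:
$u{\left(o,Q \right)} = 14$
$\frac{u{\left(8,-672 \right)} - 193123}{451300 - 463808} = \frac{14 - 193123}{451300 - 463808} = - \frac{193109}{-12508} = \left(-193109\right) \left(- \frac{1}{12508}\right) = \frac{193109}{12508}$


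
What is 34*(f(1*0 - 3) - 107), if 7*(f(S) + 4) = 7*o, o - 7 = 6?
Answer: -3332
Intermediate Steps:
o = 13 (o = 7 + 6 = 13)
f(S) = 9 (f(S) = -4 + (7*13)/7 = -4 + (1/7)*91 = -4 + 13 = 9)
34*(f(1*0 - 3) - 107) = 34*(9 - 107) = 34*(-98) = -3332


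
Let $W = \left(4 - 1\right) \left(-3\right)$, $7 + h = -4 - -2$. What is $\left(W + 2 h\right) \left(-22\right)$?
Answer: $594$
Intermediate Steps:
$h = -9$ ($h = -7 - 2 = -9$)
$W = -9$ ($W = 3 \left(-3\right) = -9$)
$\left(W + 2 h\right) \left(-22\right) = \left(-9 + 2 \left(-9\right)\right) \left(-22\right) = \left(-9 - 18\right) \left(-22\right) = \left(-27\right) \left(-22\right) = 594$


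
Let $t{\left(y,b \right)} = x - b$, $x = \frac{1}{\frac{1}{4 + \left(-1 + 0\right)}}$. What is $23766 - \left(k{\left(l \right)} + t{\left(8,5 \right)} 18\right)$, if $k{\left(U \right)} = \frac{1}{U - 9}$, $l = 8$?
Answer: $23803$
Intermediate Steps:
$k{\left(U \right)} = \frac{1}{-9 + U}$
$x = 3$ ($x = \frac{1}{\frac{1}{4 - 1}} = \frac{1}{\frac{1}{3}} = 3$)
$t{\left(y,b \right)} = 3 - b$
$23766 - \left(k{\left(l \right)} + t{\left(8,5 \right)} 18\right) = 23766 - \left(\frac{1}{-9 + 8} + \left(3 - 5\right) 18\right) = 23766 - \left(\frac{1}{-1} + \left(3 - 5\right) 18\right) = 23766 - \left(-1 - 36\right) = 23766 - -37 = 23766 + 37 = 23803$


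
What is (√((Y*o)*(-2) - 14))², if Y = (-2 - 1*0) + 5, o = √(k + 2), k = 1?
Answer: -14 - 6*√3 ≈ -24.392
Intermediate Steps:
o = √3 (o = √(1 + 2) = √3 ≈ 1.7320)
Y = 3 (Y = (-2 + 0) + 5 = -2 + 5 = 3)
(√((Y*o)*(-2) - 14))² = (√((3*√3)*(-2) - 14))² = (√(-6*√3 - 14))² = (√(-14 - 6*√3))² = -14 - 6*√3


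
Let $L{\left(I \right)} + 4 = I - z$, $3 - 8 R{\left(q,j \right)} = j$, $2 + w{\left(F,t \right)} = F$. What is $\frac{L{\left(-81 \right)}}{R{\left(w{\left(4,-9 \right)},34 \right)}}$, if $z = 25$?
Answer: $\frac{880}{31} \approx 28.387$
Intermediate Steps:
$w{\left(F,t \right)} = -2 + F$
$R{\left(q,j \right)} = \frac{3}{8} - \frac{j}{8}$
$L{\left(I \right)} = -29 + I$ ($L{\left(I \right)} = -4 + \left(I - 25\right) = -4 + \left(-25 + I\right) = -29 + I$)
$\frac{L{\left(-81 \right)}}{R{\left(w{\left(4,-9 \right)},34 \right)}} = \frac{-29 - 81}{\frac{3}{8} - \frac{17}{4}} = - \frac{110}{\frac{3}{8} - \frac{17}{4}} = - \frac{110}{- \frac{31}{8}} = \left(-110\right) \left(- \frac{8}{31}\right) = \frac{880}{31}$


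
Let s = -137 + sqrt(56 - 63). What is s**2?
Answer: (137 - I*sqrt(7))**2 ≈ 18762.0 - 724.94*I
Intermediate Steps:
s = -137 + I*sqrt(7) (s = -137 + sqrt(-7) = -137 + I*sqrt(7) ≈ -137.0 + 2.6458*I)
s**2 = (-137 + I*sqrt(7))**2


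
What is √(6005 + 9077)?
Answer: √15082 ≈ 122.81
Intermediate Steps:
√(6005 + 9077) = √15082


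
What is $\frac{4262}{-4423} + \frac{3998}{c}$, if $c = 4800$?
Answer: $- \frac{1387223}{10615200} \approx -0.13068$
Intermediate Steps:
$\frac{4262}{-4423} + \frac{3998}{c} = \frac{4262}{-4423} + \frac{3998}{4800} = 4262 \left(- \frac{1}{4423}\right) + 3998 \cdot \frac{1}{4800} = - \frac{4262}{4423} + \frac{1999}{2400} = - \frac{1387223}{10615200}$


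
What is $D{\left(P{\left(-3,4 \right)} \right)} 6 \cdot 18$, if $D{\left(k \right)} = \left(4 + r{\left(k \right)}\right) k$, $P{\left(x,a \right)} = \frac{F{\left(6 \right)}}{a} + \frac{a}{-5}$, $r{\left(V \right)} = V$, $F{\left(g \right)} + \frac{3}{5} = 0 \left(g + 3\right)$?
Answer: $- \frac{31293}{100} \approx -312.93$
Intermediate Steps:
$F{\left(g \right)} = - \frac{3}{5}$ ($F{\left(g \right)} = - \frac{3}{5} + 0 \left(g + 3\right) = - \frac{3}{5} + 0 \left(3 + g\right) = - \frac{3}{5} + 0 = - \frac{3}{5}$)
$P{\left(x,a \right)} = - \frac{3}{5 a} - \frac{a}{5}$ ($P{\left(x,a \right)} = - \frac{3}{5 a} + \frac{a}{-5} = - \frac{3}{5 a} + a \left(- \frac{1}{5}\right) = - \frac{3}{5 a} - \frac{a}{5}$)
$D{\left(k \right)} = k \left(4 + k\right)$ ($D{\left(k \right)} = \left(4 + k\right) k = k \left(4 + k\right)$)
$D{\left(P{\left(-3,4 \right)} \right)} 6 \cdot 18 = \frac{-3 - 4^{2}}{5 \cdot 4} \left(4 + \frac{-3 - 4^{2}}{5 \cdot 4}\right) 6 \cdot 18 = \frac{1}{5} \cdot \frac{1}{4} \left(-3 - 16\right) \left(4 + \frac{1}{5} \cdot \frac{1}{4} \left(-3 - 16\right)\right) 6 \cdot 18 = \frac{1}{5} \cdot \frac{1}{4} \left(-19\right) \left(4 + \frac{1}{5} \cdot \frac{1}{4} \left(-19\right)\right) 6 \cdot 18 = - \frac{19 \left(4 - \frac{19}{20}\right)}{20} \cdot 6 \cdot 18 = \left(- \frac{19}{20}\right) \frac{61}{20} \cdot 6 \cdot 18 = \left(- \frac{1159}{400}\right) 6 \cdot 18 = \left(- \frac{3477}{200}\right) 18 = - \frac{31293}{100}$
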